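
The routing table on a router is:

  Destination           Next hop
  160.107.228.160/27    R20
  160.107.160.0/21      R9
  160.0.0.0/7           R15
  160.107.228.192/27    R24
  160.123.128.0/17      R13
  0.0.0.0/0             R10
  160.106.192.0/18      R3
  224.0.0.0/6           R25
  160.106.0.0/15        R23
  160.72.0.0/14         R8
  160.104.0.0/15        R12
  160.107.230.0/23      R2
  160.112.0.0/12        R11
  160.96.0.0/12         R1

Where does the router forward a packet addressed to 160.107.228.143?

R23

Routes whose prefix contains 160.107.228.143:
  0.0.0.0/0 (default, matches everything) -> R10
  160.0.0.0/7 (160.0.0.0 - 161.255.255.255) -> R15
  160.96.0.0/12 (160.96.0.0 - 160.111.255.255) -> R1
  160.106.0.0/15 (160.106.0.0 - 160.107.255.255) -> R23
More-specific entries that do NOT match:
  160.107.228.160/27 (160.107.228.160 - 160.107.228.191) does not contain 160.107.228.143
  160.107.228.192/27 (160.107.228.192 - 160.107.228.223) does not contain 160.107.228.143
  160.107.230.0/23 (160.107.230.0 - 160.107.231.255) does not contain 160.107.228.143
  160.107.160.0/21 (160.107.160.0 - 160.107.167.255) does not contain 160.107.228.143
  160.106.192.0/18 (160.106.192.0 - 160.106.255.255) does not contain 160.107.228.143
  160.123.128.0/17 (160.123.128.0 - 160.123.255.255) does not contain 160.107.228.143
Longest matching prefix is /15 -> next hop R23.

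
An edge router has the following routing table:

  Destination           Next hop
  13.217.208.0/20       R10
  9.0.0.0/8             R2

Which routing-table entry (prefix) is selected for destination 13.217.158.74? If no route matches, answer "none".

13.217.158.74 is outside every listed prefix and there is no default route.

none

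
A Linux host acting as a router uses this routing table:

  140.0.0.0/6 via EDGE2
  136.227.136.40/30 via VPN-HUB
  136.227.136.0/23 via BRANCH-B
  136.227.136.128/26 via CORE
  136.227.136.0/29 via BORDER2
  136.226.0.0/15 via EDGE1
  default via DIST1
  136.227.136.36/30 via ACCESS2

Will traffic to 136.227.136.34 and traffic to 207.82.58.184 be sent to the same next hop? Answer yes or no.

136.227.136.34: longest match 136.227.136.0/23 -> BRANCH-B
207.82.58.184: longest match 0.0.0.0/0 -> DIST1

no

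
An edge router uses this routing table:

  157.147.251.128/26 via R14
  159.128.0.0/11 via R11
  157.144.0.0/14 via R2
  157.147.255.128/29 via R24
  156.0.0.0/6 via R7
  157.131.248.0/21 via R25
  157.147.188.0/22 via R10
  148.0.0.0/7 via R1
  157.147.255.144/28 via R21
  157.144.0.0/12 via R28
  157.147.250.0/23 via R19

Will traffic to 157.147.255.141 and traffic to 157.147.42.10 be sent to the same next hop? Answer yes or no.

157.147.255.141: longest match 157.144.0.0/14 -> R2
157.147.42.10: longest match 157.144.0.0/14 -> R2

yes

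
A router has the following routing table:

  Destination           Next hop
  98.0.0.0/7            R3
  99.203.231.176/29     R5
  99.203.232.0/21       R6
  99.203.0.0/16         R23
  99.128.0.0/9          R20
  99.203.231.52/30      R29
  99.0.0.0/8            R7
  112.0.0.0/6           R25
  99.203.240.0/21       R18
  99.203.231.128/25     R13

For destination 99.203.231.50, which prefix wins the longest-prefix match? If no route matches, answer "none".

Entries matching 99.203.231.50:
  98.0.0.0/7 (98.0.0.0 - 99.255.255.255)
  99.0.0.0/8 (99.0.0.0 - 99.255.255.255)
  99.128.0.0/9 (99.128.0.0 - 99.255.255.255)
  99.203.0.0/16 (99.203.0.0 - 99.203.255.255)
Most specific is 99.203.0.0/16.

99.203.0.0/16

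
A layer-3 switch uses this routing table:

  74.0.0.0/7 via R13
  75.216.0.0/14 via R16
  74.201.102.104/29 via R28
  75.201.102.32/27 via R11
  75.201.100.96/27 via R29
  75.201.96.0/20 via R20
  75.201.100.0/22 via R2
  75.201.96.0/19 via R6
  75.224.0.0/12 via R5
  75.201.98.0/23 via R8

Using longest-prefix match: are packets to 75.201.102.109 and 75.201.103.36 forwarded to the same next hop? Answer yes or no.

yes

75.201.102.109: longest match 75.201.100.0/22 -> R2
75.201.103.36: longest match 75.201.100.0/22 -> R2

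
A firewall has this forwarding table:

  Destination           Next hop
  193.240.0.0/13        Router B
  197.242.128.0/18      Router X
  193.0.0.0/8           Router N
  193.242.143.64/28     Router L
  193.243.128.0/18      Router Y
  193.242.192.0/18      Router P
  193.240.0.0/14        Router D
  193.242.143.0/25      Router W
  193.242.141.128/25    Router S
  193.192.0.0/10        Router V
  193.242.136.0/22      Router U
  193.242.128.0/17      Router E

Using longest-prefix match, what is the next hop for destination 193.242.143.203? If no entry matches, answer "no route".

Routes whose prefix contains 193.242.143.203:
  193.0.0.0/8 (193.0.0.0 - 193.255.255.255) -> Router N
  193.192.0.0/10 (193.192.0.0 - 193.255.255.255) -> Router V
  193.240.0.0/13 (193.240.0.0 - 193.247.255.255) -> Router B
  193.240.0.0/14 (193.240.0.0 - 193.243.255.255) -> Router D
  193.242.128.0/17 (193.242.128.0 - 193.242.255.255) -> Router E
More-specific entries that do NOT match:
  193.242.143.64/28 (193.242.143.64 - 193.242.143.79) does not contain 193.242.143.203
  193.242.143.0/25 (193.242.143.0 - 193.242.143.127) does not contain 193.242.143.203
  193.242.141.128/25 (193.242.141.128 - 193.242.141.255) does not contain 193.242.143.203
  193.242.136.0/22 (193.242.136.0 - 193.242.139.255) does not contain 193.242.143.203
  197.242.128.0/18 (197.242.128.0 - 197.242.191.255) does not contain 193.242.143.203
  193.243.128.0/18 (193.243.128.0 - 193.243.191.255) does not contain 193.242.143.203
  193.242.192.0/18 (193.242.192.0 - 193.242.255.255) does not contain 193.242.143.203
Longest matching prefix is /17 -> next hop Router E.

Router E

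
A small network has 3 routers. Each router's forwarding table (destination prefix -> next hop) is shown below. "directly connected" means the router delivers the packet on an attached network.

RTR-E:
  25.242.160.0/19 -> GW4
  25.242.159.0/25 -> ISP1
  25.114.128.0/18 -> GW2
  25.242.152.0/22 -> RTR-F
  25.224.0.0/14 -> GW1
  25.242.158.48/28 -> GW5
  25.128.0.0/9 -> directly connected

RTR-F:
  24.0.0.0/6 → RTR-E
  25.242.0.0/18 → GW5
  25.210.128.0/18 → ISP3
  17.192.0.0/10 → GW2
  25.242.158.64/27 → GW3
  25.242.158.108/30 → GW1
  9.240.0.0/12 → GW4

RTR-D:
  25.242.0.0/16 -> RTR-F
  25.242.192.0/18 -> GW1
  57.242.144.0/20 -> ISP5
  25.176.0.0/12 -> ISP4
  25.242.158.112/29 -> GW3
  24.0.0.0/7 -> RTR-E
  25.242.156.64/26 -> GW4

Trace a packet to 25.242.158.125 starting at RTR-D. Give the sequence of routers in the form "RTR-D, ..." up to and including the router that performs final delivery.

At RTR-D: longest match for 25.242.158.125 is 25.242.0.0/16 -> RTR-F
At RTR-F: longest match for 25.242.158.125 is 24.0.0.0/6 -> RTR-E
At RTR-E: longest match for 25.242.158.125 is 25.128.0.0/9 -> directly connected

RTR-D, RTR-F, RTR-E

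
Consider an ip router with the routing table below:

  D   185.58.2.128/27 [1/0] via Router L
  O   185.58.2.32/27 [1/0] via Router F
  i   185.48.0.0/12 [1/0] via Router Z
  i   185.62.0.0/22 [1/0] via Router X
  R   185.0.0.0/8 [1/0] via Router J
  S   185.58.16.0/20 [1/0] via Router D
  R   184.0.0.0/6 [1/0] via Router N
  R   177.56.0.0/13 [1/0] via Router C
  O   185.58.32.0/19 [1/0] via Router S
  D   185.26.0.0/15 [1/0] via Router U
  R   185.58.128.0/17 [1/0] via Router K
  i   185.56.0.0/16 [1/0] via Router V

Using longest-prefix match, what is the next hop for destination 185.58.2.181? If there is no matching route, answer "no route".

Routes whose prefix contains 185.58.2.181:
  184.0.0.0/6 (184.0.0.0 - 187.255.255.255) -> Router N
  185.0.0.0/8 (185.0.0.0 - 185.255.255.255) -> Router J
  185.48.0.0/12 (185.48.0.0 - 185.63.255.255) -> Router Z
More-specific entries that do NOT match:
  185.58.2.128/27 (185.58.2.128 - 185.58.2.159) does not contain 185.58.2.181
  185.58.2.32/27 (185.58.2.32 - 185.58.2.63) does not contain 185.58.2.181
  185.62.0.0/22 (185.62.0.0 - 185.62.3.255) does not contain 185.58.2.181
  185.58.16.0/20 (185.58.16.0 - 185.58.31.255) does not contain 185.58.2.181
  185.58.32.0/19 (185.58.32.0 - 185.58.63.255) does not contain 185.58.2.181
  185.58.128.0/17 (185.58.128.0 - 185.58.255.255) does not contain 185.58.2.181
  185.56.0.0/16 (185.56.0.0 - 185.56.255.255) does not contain 185.58.2.181
  185.26.0.0/15 (185.26.0.0 - 185.27.255.255) does not contain 185.58.2.181
  177.56.0.0/13 (177.56.0.0 - 177.63.255.255) does not contain 185.58.2.181
Longest matching prefix is /12 -> next hop Router Z.

Router Z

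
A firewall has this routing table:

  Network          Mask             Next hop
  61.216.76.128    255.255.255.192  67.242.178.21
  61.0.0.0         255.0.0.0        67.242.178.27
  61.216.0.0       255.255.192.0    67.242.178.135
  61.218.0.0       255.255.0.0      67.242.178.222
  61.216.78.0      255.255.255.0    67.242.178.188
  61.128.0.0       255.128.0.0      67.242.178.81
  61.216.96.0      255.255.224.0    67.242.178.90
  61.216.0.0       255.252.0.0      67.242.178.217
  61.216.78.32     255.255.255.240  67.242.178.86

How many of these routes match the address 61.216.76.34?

3

Prefixes containing 61.216.76.34:
  61.0.0.0/8 (61.0.0.0 - 61.255.255.255)
  61.128.0.0/9 (61.128.0.0 - 61.255.255.255)
  61.216.0.0/14 (61.216.0.0 - 61.219.255.255)
Total matching entries: 3.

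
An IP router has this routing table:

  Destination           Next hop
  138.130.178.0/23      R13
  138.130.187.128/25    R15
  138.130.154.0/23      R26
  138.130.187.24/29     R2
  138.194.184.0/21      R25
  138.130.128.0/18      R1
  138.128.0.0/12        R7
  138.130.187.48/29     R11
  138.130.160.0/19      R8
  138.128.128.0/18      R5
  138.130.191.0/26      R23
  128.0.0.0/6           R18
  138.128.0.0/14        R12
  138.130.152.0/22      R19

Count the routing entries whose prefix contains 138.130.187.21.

Prefixes containing 138.130.187.21:
  138.128.0.0/12 (138.128.0.0 - 138.143.255.255)
  138.128.0.0/14 (138.128.0.0 - 138.131.255.255)
  138.130.128.0/18 (138.130.128.0 - 138.130.191.255)
  138.130.160.0/19 (138.130.160.0 - 138.130.191.255)
Total matching entries: 4.

4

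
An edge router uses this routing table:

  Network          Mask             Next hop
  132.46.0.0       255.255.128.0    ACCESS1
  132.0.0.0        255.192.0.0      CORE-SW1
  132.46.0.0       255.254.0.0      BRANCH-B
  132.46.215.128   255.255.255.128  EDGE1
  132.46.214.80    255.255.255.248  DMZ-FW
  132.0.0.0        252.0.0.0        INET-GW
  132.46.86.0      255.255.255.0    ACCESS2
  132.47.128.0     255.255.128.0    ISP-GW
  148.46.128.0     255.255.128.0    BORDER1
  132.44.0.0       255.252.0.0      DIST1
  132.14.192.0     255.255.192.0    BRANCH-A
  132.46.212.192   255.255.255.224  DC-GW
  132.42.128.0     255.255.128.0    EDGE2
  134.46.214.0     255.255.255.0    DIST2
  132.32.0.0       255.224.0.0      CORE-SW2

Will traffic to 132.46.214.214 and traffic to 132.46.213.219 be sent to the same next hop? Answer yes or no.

132.46.214.214: longest match 132.46.0.0/15 -> BRANCH-B
132.46.213.219: longest match 132.46.0.0/15 -> BRANCH-B

yes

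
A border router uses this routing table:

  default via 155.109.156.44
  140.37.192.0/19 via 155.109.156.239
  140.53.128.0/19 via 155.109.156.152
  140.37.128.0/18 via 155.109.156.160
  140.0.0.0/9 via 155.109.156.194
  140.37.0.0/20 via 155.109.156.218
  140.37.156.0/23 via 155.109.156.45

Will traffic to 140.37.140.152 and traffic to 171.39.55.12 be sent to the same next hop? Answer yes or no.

140.37.140.152: longest match 140.37.128.0/18 -> 155.109.156.160
171.39.55.12: longest match 0.0.0.0/0 -> 155.109.156.44

no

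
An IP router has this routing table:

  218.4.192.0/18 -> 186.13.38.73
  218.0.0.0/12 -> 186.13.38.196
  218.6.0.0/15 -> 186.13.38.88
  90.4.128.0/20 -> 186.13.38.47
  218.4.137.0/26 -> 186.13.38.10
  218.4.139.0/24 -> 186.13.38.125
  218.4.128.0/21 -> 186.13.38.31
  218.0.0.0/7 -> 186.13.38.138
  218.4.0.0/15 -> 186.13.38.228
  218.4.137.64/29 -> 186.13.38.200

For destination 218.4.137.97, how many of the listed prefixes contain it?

3

Prefixes containing 218.4.137.97:
  218.0.0.0/7 (218.0.0.0 - 219.255.255.255)
  218.0.0.0/12 (218.0.0.0 - 218.15.255.255)
  218.4.0.0/15 (218.4.0.0 - 218.5.255.255)
Total matching entries: 3.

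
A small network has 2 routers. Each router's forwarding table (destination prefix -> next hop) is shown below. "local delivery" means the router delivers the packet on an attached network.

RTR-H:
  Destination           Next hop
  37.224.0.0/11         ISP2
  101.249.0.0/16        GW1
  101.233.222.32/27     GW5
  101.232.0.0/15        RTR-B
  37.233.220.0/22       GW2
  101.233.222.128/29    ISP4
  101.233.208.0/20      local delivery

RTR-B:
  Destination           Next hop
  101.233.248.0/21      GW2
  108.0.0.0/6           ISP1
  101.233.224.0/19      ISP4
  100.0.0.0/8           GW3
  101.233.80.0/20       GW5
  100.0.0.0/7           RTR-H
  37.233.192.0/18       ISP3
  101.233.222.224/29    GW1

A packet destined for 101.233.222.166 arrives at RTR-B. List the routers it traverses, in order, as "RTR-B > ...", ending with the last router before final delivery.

RTR-B > RTR-H

At RTR-B: longest match for 101.233.222.166 is 100.0.0.0/7 -> RTR-H
At RTR-H: longest match for 101.233.222.166 is 101.233.208.0/20 -> local delivery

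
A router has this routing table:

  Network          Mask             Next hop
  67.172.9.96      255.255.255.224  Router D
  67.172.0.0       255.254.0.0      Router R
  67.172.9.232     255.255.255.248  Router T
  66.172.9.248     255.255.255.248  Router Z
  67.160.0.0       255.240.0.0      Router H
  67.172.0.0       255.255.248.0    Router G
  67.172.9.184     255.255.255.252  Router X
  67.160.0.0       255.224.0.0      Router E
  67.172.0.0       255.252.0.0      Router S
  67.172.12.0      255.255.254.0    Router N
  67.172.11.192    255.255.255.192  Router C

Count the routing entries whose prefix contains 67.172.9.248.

Prefixes containing 67.172.9.248:
  67.160.0.0/11 (67.160.0.0 - 67.191.255.255)
  67.160.0.0/12 (67.160.0.0 - 67.175.255.255)
  67.172.0.0/14 (67.172.0.0 - 67.175.255.255)
  67.172.0.0/15 (67.172.0.0 - 67.173.255.255)
Total matching entries: 4.

4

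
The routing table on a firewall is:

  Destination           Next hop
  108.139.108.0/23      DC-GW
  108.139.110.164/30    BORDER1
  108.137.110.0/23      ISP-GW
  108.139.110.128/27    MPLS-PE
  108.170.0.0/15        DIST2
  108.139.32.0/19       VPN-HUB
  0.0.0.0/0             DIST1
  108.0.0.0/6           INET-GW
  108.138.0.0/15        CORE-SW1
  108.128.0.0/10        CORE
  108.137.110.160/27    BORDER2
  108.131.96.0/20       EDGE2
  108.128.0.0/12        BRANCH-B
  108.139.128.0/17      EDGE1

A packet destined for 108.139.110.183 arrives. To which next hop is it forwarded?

Routes whose prefix contains 108.139.110.183:
  0.0.0.0/0 (default, matches everything) -> DIST1
  108.0.0.0/6 (108.0.0.0 - 111.255.255.255) -> INET-GW
  108.128.0.0/10 (108.128.0.0 - 108.191.255.255) -> CORE
  108.128.0.0/12 (108.128.0.0 - 108.143.255.255) -> BRANCH-B
  108.138.0.0/15 (108.138.0.0 - 108.139.255.255) -> CORE-SW1
More-specific entries that do NOT match:
  108.139.110.164/30 (108.139.110.164 - 108.139.110.167) does not contain 108.139.110.183
  108.139.110.128/27 (108.139.110.128 - 108.139.110.159) does not contain 108.139.110.183
  108.137.110.160/27 (108.137.110.160 - 108.137.110.191) does not contain 108.139.110.183
  108.139.108.0/23 (108.139.108.0 - 108.139.109.255) does not contain 108.139.110.183
  108.137.110.0/23 (108.137.110.0 - 108.137.111.255) does not contain 108.139.110.183
  108.131.96.0/20 (108.131.96.0 - 108.131.111.255) does not contain 108.139.110.183
  108.139.32.0/19 (108.139.32.0 - 108.139.63.255) does not contain 108.139.110.183
  108.139.128.0/17 (108.139.128.0 - 108.139.255.255) does not contain 108.139.110.183
Longest matching prefix is /15 -> next hop CORE-SW1.

CORE-SW1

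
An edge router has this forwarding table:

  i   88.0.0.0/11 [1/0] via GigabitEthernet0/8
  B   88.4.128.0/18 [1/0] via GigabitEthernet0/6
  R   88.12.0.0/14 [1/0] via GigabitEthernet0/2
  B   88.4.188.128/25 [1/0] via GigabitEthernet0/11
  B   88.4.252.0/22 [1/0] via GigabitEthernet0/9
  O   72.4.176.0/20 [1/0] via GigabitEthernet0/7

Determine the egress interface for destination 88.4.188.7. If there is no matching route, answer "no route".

GigabitEthernet0/6

Routes whose prefix contains 88.4.188.7:
  88.0.0.0/11 (88.0.0.0 - 88.31.255.255) -> GigabitEthernet0/8
  88.4.128.0/18 (88.4.128.0 - 88.4.191.255) -> GigabitEthernet0/6
More-specific entries that do NOT match:
  88.4.188.128/25 (88.4.188.128 - 88.4.188.255) does not contain 88.4.188.7
  88.4.252.0/22 (88.4.252.0 - 88.4.255.255) does not contain 88.4.188.7
  72.4.176.0/20 (72.4.176.0 - 72.4.191.255) does not contain 88.4.188.7
Longest matching prefix is /18 -> interface GigabitEthernet0/6.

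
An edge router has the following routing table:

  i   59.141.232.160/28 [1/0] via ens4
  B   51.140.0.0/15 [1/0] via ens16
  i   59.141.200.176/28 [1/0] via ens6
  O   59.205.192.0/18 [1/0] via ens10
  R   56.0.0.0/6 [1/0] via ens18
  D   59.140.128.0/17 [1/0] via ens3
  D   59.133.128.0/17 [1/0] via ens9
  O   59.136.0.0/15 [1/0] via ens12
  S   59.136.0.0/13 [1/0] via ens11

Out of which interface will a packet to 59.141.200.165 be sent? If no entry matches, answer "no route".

ens11

Routes whose prefix contains 59.141.200.165:
  56.0.0.0/6 (56.0.0.0 - 59.255.255.255) -> ens18
  59.136.0.0/13 (59.136.0.0 - 59.143.255.255) -> ens11
More-specific entries that do NOT match:
  59.141.232.160/28 (59.141.232.160 - 59.141.232.175) does not contain 59.141.200.165
  59.141.200.176/28 (59.141.200.176 - 59.141.200.191) does not contain 59.141.200.165
  59.205.192.0/18 (59.205.192.0 - 59.205.255.255) does not contain 59.141.200.165
  59.140.128.0/17 (59.140.128.0 - 59.140.255.255) does not contain 59.141.200.165
  59.133.128.0/17 (59.133.128.0 - 59.133.255.255) does not contain 59.141.200.165
  51.140.0.0/15 (51.140.0.0 - 51.141.255.255) does not contain 59.141.200.165
  59.136.0.0/15 (59.136.0.0 - 59.137.255.255) does not contain 59.141.200.165
Longest matching prefix is /13 -> interface ens11.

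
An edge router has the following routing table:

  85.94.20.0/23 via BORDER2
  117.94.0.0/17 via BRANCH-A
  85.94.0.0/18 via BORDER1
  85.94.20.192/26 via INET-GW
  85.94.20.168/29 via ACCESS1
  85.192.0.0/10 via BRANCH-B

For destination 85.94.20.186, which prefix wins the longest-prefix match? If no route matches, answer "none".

85.94.20.0/23

Entries matching 85.94.20.186:
  85.94.0.0/18 (85.94.0.0 - 85.94.63.255)
  85.94.20.0/23 (85.94.20.0 - 85.94.21.255)
Most specific is 85.94.20.0/23.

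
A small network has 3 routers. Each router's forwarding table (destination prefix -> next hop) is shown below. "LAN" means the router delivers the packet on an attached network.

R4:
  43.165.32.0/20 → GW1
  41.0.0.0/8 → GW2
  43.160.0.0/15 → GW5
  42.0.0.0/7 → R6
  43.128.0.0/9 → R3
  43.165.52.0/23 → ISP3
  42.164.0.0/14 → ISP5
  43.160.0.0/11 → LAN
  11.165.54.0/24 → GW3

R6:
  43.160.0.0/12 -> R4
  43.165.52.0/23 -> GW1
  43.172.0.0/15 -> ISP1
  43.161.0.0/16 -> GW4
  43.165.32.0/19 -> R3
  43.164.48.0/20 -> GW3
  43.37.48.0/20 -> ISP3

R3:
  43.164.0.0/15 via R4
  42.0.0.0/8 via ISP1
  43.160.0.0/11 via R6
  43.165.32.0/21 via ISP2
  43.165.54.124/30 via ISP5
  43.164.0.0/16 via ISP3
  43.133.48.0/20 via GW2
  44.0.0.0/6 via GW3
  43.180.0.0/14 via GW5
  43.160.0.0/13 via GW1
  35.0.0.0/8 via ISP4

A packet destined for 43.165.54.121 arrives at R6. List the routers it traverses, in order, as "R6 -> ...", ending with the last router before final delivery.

R6 -> R3 -> R4

At R6: longest match for 43.165.54.121 is 43.165.32.0/19 -> R3
At R3: longest match for 43.165.54.121 is 43.164.0.0/15 -> R4
At R4: longest match for 43.165.54.121 is 43.160.0.0/11 -> LAN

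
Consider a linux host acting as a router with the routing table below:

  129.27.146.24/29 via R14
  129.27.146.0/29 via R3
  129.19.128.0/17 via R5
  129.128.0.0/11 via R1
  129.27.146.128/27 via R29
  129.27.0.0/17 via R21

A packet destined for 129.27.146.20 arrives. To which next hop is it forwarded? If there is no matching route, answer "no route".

no route

No entry's prefix contains 129.27.146.20; there is no default route.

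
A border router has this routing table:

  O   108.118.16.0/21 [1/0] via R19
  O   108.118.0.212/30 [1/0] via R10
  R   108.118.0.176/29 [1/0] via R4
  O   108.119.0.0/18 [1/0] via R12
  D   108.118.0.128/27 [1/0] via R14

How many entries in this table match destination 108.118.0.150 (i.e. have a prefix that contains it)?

1

Prefixes containing 108.118.0.150:
  108.118.0.128/27 (108.118.0.128 - 108.118.0.159)
Total matching entries: 1.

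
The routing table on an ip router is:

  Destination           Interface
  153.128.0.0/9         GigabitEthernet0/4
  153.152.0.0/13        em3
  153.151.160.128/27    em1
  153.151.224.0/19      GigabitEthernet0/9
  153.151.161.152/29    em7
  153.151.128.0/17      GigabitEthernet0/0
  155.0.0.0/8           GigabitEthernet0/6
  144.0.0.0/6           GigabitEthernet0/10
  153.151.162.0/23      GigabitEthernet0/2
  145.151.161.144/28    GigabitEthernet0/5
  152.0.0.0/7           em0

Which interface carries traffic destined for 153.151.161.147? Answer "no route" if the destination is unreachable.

Routes whose prefix contains 153.151.161.147:
  152.0.0.0/7 (152.0.0.0 - 153.255.255.255) -> em0
  153.128.0.0/9 (153.128.0.0 - 153.255.255.255) -> GigabitEthernet0/4
  153.151.128.0/17 (153.151.128.0 - 153.151.255.255) -> GigabitEthernet0/0
More-specific entries that do NOT match:
  153.151.161.152/29 (153.151.161.152 - 153.151.161.159) does not contain 153.151.161.147
  145.151.161.144/28 (145.151.161.144 - 145.151.161.159) does not contain 153.151.161.147
  153.151.160.128/27 (153.151.160.128 - 153.151.160.159) does not contain 153.151.161.147
  153.151.162.0/23 (153.151.162.0 - 153.151.163.255) does not contain 153.151.161.147
  153.151.224.0/19 (153.151.224.0 - 153.151.255.255) does not contain 153.151.161.147
Longest matching prefix is /17 -> interface GigabitEthernet0/0.

GigabitEthernet0/0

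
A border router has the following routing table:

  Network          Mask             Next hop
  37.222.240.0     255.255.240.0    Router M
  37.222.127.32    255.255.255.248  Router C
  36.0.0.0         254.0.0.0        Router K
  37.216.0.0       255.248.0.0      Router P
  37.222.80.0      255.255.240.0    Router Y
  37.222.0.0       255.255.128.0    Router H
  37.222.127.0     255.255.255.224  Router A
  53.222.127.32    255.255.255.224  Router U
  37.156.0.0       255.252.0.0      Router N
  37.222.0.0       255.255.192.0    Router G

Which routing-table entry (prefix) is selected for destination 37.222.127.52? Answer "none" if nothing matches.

Entries matching 37.222.127.52:
  36.0.0.0/7 (36.0.0.0 - 37.255.255.255)
  37.216.0.0/13 (37.216.0.0 - 37.223.255.255)
  37.222.0.0/17 (37.222.0.0 - 37.222.127.255)
Most specific is 37.222.0.0/17.

37.222.0.0/17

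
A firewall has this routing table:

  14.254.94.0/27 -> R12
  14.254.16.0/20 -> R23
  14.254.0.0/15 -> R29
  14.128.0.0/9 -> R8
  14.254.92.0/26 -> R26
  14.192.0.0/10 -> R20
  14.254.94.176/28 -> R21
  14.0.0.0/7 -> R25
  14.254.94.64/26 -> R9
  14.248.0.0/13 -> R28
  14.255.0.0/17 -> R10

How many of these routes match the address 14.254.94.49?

Prefixes containing 14.254.94.49:
  14.0.0.0/7 (14.0.0.0 - 15.255.255.255)
  14.128.0.0/9 (14.128.0.0 - 14.255.255.255)
  14.192.0.0/10 (14.192.0.0 - 14.255.255.255)
  14.248.0.0/13 (14.248.0.0 - 14.255.255.255)
  14.254.0.0/15 (14.254.0.0 - 14.255.255.255)
Total matching entries: 5.

5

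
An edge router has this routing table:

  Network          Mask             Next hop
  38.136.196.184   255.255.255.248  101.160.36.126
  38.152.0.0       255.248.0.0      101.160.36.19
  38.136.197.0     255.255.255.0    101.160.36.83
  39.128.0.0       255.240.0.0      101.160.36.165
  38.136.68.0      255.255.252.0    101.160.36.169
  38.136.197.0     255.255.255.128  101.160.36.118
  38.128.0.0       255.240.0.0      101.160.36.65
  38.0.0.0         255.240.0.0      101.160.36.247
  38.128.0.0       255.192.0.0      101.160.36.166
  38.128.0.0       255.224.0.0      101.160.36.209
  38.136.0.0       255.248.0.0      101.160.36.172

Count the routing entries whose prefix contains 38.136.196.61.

4

Prefixes containing 38.136.196.61:
  38.128.0.0/10 (38.128.0.0 - 38.191.255.255)
  38.128.0.0/11 (38.128.0.0 - 38.159.255.255)
  38.128.0.0/12 (38.128.0.0 - 38.143.255.255)
  38.136.0.0/13 (38.136.0.0 - 38.143.255.255)
Total matching entries: 4.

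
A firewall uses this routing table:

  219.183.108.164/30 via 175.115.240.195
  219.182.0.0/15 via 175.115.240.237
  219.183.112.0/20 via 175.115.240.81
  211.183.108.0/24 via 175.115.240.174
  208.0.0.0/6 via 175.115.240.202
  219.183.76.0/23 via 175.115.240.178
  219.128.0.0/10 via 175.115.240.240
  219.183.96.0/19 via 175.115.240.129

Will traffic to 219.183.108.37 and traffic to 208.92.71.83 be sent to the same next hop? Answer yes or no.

219.183.108.37: longest match 219.183.96.0/19 -> 175.115.240.129
208.92.71.83: longest match 208.0.0.0/6 -> 175.115.240.202

no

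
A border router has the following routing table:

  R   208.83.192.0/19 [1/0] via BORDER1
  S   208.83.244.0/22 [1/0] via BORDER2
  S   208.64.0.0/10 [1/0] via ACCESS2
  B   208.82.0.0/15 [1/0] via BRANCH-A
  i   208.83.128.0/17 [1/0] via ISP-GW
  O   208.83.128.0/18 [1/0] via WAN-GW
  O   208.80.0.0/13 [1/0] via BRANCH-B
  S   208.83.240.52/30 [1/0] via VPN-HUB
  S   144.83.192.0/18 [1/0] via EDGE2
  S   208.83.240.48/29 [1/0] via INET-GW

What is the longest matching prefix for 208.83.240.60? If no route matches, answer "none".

208.83.128.0/17

Entries matching 208.83.240.60:
  208.64.0.0/10 (208.64.0.0 - 208.127.255.255)
  208.80.0.0/13 (208.80.0.0 - 208.87.255.255)
  208.82.0.0/15 (208.82.0.0 - 208.83.255.255)
  208.83.128.0/17 (208.83.128.0 - 208.83.255.255)
Most specific is 208.83.128.0/17.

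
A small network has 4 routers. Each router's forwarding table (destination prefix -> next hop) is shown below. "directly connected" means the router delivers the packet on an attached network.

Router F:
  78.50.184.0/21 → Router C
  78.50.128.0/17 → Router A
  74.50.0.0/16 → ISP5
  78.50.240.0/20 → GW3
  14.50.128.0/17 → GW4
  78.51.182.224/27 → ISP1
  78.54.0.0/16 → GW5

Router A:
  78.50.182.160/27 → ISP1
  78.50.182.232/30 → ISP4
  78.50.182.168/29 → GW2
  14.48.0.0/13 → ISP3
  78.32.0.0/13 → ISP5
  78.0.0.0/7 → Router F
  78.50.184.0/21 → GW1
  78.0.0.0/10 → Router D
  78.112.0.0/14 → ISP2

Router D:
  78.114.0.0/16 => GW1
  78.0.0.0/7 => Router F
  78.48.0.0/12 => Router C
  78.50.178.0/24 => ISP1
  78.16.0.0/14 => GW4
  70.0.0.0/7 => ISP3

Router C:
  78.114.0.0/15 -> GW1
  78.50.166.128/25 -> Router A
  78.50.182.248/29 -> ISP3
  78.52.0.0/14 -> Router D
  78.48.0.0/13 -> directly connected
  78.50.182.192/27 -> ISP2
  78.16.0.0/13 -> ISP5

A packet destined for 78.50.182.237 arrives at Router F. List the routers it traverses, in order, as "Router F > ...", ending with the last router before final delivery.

Router F > Router A > Router D > Router C

At Router F: longest match for 78.50.182.237 is 78.50.128.0/17 -> Router A
At Router A: longest match for 78.50.182.237 is 78.0.0.0/10 -> Router D
At Router D: longest match for 78.50.182.237 is 78.48.0.0/12 -> Router C
At Router C: longest match for 78.50.182.237 is 78.48.0.0/13 -> directly connected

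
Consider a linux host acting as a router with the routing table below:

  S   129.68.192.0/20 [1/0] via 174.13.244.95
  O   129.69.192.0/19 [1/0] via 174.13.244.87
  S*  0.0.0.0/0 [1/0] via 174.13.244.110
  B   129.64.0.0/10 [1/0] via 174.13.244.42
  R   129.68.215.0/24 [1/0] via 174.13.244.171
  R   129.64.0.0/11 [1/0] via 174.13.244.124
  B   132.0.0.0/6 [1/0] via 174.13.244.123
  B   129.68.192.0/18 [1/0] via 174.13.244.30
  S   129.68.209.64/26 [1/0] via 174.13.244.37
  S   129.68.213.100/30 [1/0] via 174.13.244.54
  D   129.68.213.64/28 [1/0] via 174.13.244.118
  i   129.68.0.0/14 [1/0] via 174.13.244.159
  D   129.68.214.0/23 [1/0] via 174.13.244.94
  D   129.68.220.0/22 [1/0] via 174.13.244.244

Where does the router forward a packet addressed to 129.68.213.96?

174.13.244.30

Routes whose prefix contains 129.68.213.96:
  0.0.0.0/0 (default, matches everything) -> 174.13.244.110
  129.64.0.0/10 (129.64.0.0 - 129.127.255.255) -> 174.13.244.42
  129.64.0.0/11 (129.64.0.0 - 129.95.255.255) -> 174.13.244.124
  129.68.0.0/14 (129.68.0.0 - 129.71.255.255) -> 174.13.244.159
  129.68.192.0/18 (129.68.192.0 - 129.68.255.255) -> 174.13.244.30
More-specific entries that do NOT match:
  129.68.213.100/30 (129.68.213.100 - 129.68.213.103) does not contain 129.68.213.96
  129.68.213.64/28 (129.68.213.64 - 129.68.213.79) does not contain 129.68.213.96
  129.68.209.64/26 (129.68.209.64 - 129.68.209.127) does not contain 129.68.213.96
  129.68.215.0/24 (129.68.215.0 - 129.68.215.255) does not contain 129.68.213.96
  129.68.214.0/23 (129.68.214.0 - 129.68.215.255) does not contain 129.68.213.96
  129.68.220.0/22 (129.68.220.0 - 129.68.223.255) does not contain 129.68.213.96
  129.68.192.0/20 (129.68.192.0 - 129.68.207.255) does not contain 129.68.213.96
  129.69.192.0/19 (129.69.192.0 - 129.69.223.255) does not contain 129.68.213.96
Longest matching prefix is /18 -> next hop 174.13.244.30.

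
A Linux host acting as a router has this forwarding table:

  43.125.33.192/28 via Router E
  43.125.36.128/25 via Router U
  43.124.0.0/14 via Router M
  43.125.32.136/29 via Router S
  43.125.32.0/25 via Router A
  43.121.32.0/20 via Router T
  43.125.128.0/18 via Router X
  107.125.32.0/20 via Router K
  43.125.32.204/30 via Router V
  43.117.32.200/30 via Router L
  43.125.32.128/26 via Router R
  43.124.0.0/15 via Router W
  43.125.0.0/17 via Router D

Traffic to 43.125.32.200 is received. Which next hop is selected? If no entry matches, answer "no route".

Router D

Routes whose prefix contains 43.125.32.200:
  43.124.0.0/14 (43.124.0.0 - 43.127.255.255) -> Router M
  43.124.0.0/15 (43.124.0.0 - 43.125.255.255) -> Router W
  43.125.0.0/17 (43.125.0.0 - 43.125.127.255) -> Router D
More-specific entries that do NOT match:
  43.125.32.204/30 (43.125.32.204 - 43.125.32.207) does not contain 43.125.32.200
  43.117.32.200/30 (43.117.32.200 - 43.117.32.203) does not contain 43.125.32.200
  43.125.32.136/29 (43.125.32.136 - 43.125.32.143) does not contain 43.125.32.200
  43.125.33.192/28 (43.125.33.192 - 43.125.33.207) does not contain 43.125.32.200
  43.125.32.128/26 (43.125.32.128 - 43.125.32.191) does not contain 43.125.32.200
  43.125.36.128/25 (43.125.36.128 - 43.125.36.255) does not contain 43.125.32.200
  43.125.32.0/25 (43.125.32.0 - 43.125.32.127) does not contain 43.125.32.200
  43.121.32.0/20 (43.121.32.0 - 43.121.47.255) does not contain 43.125.32.200
  107.125.32.0/20 (107.125.32.0 - 107.125.47.255) does not contain 43.125.32.200
  43.125.128.0/18 (43.125.128.0 - 43.125.191.255) does not contain 43.125.32.200
Longest matching prefix is /17 -> next hop Router D.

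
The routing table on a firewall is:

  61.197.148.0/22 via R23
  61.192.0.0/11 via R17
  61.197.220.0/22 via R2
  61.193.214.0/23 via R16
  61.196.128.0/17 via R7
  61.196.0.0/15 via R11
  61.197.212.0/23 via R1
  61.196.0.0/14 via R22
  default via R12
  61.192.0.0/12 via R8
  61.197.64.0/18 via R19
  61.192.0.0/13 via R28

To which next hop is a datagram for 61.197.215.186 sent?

Routes whose prefix contains 61.197.215.186:
  0.0.0.0/0 (default, matches everything) -> R12
  61.192.0.0/11 (61.192.0.0 - 61.223.255.255) -> R17
  61.192.0.0/12 (61.192.0.0 - 61.207.255.255) -> R8
  61.192.0.0/13 (61.192.0.0 - 61.199.255.255) -> R28
  61.196.0.0/14 (61.196.0.0 - 61.199.255.255) -> R22
  61.196.0.0/15 (61.196.0.0 - 61.197.255.255) -> R11
More-specific entries that do NOT match:
  61.193.214.0/23 (61.193.214.0 - 61.193.215.255) does not contain 61.197.215.186
  61.197.212.0/23 (61.197.212.0 - 61.197.213.255) does not contain 61.197.215.186
  61.197.148.0/22 (61.197.148.0 - 61.197.151.255) does not contain 61.197.215.186
  61.197.220.0/22 (61.197.220.0 - 61.197.223.255) does not contain 61.197.215.186
  61.197.64.0/18 (61.197.64.0 - 61.197.127.255) does not contain 61.197.215.186
  61.196.128.0/17 (61.196.128.0 - 61.196.255.255) does not contain 61.197.215.186
Longest matching prefix is /15 -> next hop R11.

R11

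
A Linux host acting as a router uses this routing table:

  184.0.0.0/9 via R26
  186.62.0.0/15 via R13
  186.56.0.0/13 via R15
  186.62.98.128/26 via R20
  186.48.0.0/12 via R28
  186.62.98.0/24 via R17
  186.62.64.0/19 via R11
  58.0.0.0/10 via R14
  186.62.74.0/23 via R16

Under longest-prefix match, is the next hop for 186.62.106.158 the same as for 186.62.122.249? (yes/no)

yes

186.62.106.158: longest match 186.62.0.0/15 -> R13
186.62.122.249: longest match 186.62.0.0/15 -> R13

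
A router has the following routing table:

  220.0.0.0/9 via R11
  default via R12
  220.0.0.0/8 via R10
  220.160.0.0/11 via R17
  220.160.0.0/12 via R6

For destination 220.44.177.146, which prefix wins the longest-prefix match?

Entries matching 220.44.177.146:
  0.0.0.0/0 (default, matches everything)
  220.0.0.0/8 (220.0.0.0 - 220.255.255.255)
  220.0.0.0/9 (220.0.0.0 - 220.127.255.255)
Most specific is 220.0.0.0/9.

220.0.0.0/9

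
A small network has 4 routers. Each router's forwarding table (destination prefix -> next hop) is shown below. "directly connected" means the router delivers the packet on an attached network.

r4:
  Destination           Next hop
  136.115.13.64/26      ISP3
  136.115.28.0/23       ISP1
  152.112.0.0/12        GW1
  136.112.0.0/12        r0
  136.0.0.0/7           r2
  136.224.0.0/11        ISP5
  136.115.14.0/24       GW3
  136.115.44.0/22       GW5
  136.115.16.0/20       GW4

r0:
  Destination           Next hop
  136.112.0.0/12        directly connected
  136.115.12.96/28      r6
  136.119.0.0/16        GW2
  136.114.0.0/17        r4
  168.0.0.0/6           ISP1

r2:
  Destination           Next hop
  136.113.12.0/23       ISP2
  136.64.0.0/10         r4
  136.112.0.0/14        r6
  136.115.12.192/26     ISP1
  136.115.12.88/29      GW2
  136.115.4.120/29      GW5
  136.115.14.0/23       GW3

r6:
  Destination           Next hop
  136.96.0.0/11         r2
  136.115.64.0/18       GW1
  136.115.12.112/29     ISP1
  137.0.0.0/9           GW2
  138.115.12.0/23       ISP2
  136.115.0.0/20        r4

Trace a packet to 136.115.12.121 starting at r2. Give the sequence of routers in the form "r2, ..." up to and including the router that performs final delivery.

r2, r6, r4, r0

At r2: longest match for 136.115.12.121 is 136.112.0.0/14 -> r6
At r6: longest match for 136.115.12.121 is 136.115.0.0/20 -> r4
At r4: longest match for 136.115.12.121 is 136.112.0.0/12 -> r0
At r0: longest match for 136.115.12.121 is 136.112.0.0/12 -> directly connected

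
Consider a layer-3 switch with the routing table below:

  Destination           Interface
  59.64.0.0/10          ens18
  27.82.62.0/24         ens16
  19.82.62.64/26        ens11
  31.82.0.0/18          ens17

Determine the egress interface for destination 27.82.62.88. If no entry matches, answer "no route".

Routes whose prefix contains 27.82.62.88:
  27.82.62.0/24 (27.82.62.0 - 27.82.62.255) -> ens16
More-specific entries that do NOT match:
  19.82.62.64/26 (19.82.62.64 - 19.82.62.127) does not contain 27.82.62.88
Longest matching prefix is /24 -> interface ens16.

ens16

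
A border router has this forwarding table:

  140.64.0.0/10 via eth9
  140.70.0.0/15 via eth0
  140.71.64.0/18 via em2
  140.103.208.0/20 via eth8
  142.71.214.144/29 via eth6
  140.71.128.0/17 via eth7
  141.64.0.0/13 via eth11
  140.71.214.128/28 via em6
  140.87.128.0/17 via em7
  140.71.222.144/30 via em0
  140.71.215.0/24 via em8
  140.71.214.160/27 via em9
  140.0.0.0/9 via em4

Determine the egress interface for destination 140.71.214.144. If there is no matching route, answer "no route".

Routes whose prefix contains 140.71.214.144:
  140.0.0.0/9 (140.0.0.0 - 140.127.255.255) -> em4
  140.64.0.0/10 (140.64.0.0 - 140.127.255.255) -> eth9
  140.70.0.0/15 (140.70.0.0 - 140.71.255.255) -> eth0
  140.71.128.0/17 (140.71.128.0 - 140.71.255.255) -> eth7
More-specific entries that do NOT match:
  140.71.222.144/30 (140.71.222.144 - 140.71.222.147) does not contain 140.71.214.144
  142.71.214.144/29 (142.71.214.144 - 142.71.214.151) does not contain 140.71.214.144
  140.71.214.128/28 (140.71.214.128 - 140.71.214.143) does not contain 140.71.214.144
  140.71.214.160/27 (140.71.214.160 - 140.71.214.191) does not contain 140.71.214.144
  140.71.215.0/24 (140.71.215.0 - 140.71.215.255) does not contain 140.71.214.144
  140.103.208.0/20 (140.103.208.0 - 140.103.223.255) does not contain 140.71.214.144
  140.71.64.0/18 (140.71.64.0 - 140.71.127.255) does not contain 140.71.214.144
Longest matching prefix is /17 -> interface eth7.

eth7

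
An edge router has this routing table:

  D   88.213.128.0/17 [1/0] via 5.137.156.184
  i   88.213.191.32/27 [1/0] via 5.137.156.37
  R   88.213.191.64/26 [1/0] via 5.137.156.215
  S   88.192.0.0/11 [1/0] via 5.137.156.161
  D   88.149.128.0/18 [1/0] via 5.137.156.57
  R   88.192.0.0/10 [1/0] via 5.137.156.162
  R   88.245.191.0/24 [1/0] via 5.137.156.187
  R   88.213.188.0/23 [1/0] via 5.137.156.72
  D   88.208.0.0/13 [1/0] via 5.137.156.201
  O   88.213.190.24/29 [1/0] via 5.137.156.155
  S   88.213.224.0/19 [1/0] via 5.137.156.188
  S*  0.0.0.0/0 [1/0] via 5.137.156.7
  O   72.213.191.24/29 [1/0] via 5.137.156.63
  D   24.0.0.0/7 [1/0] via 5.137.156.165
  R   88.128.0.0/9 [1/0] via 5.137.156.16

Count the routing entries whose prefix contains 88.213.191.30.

6

Prefixes containing 88.213.191.30:
  0.0.0.0/0 (default, matches everything)
  88.128.0.0/9 (88.128.0.0 - 88.255.255.255)
  88.192.0.0/10 (88.192.0.0 - 88.255.255.255)
  88.192.0.0/11 (88.192.0.0 - 88.223.255.255)
  88.208.0.0/13 (88.208.0.0 - 88.215.255.255)
  88.213.128.0/17 (88.213.128.0 - 88.213.255.255)
Total matching entries: 6.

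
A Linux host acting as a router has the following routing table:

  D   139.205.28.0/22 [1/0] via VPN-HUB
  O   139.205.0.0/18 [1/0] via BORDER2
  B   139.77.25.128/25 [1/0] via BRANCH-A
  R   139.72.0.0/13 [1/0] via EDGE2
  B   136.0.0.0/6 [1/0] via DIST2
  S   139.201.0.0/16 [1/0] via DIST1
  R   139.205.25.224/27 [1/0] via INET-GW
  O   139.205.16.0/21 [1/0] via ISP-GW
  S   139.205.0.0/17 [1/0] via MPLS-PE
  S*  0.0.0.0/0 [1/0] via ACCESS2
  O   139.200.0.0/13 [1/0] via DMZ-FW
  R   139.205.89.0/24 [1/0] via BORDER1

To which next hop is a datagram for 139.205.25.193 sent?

Routes whose prefix contains 139.205.25.193:
  0.0.0.0/0 (default, matches everything) -> ACCESS2
  136.0.0.0/6 (136.0.0.0 - 139.255.255.255) -> DIST2
  139.200.0.0/13 (139.200.0.0 - 139.207.255.255) -> DMZ-FW
  139.205.0.0/17 (139.205.0.0 - 139.205.127.255) -> MPLS-PE
  139.205.0.0/18 (139.205.0.0 - 139.205.63.255) -> BORDER2
More-specific entries that do NOT match:
  139.205.25.224/27 (139.205.25.224 - 139.205.25.255) does not contain 139.205.25.193
  139.77.25.128/25 (139.77.25.128 - 139.77.25.255) does not contain 139.205.25.193
  139.205.89.0/24 (139.205.89.0 - 139.205.89.255) does not contain 139.205.25.193
  139.205.28.0/22 (139.205.28.0 - 139.205.31.255) does not contain 139.205.25.193
  139.205.16.0/21 (139.205.16.0 - 139.205.23.255) does not contain 139.205.25.193
Longest matching prefix is /18 -> next hop BORDER2.

BORDER2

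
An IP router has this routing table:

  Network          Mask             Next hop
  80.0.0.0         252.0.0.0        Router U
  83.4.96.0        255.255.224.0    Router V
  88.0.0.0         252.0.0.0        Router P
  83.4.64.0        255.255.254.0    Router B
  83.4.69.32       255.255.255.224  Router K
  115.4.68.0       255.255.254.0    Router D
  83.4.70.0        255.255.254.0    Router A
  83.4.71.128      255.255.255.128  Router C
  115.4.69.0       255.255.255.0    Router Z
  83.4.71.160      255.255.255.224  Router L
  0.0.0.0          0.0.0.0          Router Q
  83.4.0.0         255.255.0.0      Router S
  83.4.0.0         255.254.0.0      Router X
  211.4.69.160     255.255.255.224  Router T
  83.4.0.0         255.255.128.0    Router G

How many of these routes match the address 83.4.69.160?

Prefixes containing 83.4.69.160:
  0.0.0.0/0 (default, matches everything)
  80.0.0.0/6 (80.0.0.0 - 83.255.255.255)
  83.4.0.0/15 (83.4.0.0 - 83.5.255.255)
  83.4.0.0/16 (83.4.0.0 - 83.4.255.255)
  83.4.0.0/17 (83.4.0.0 - 83.4.127.255)
Total matching entries: 5.

5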